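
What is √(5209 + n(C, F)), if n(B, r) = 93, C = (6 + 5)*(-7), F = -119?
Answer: √5302 ≈ 72.815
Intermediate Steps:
C = -77 (C = 11*(-7) = -77)
√(5209 + n(C, F)) = √(5209 + 93) = √5302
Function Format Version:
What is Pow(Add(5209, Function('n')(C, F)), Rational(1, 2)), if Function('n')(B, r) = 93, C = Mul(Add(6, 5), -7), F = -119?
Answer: Pow(5302, Rational(1, 2)) ≈ 72.815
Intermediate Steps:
C = -77 (C = Mul(11, -7) = -77)
Pow(Add(5209, Function('n')(C, F)), Rational(1, 2)) = Pow(Add(5209, 93), Rational(1, 2)) = Pow(5302, Rational(1, 2))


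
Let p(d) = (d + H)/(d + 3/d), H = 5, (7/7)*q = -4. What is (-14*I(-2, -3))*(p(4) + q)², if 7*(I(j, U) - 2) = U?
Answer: -35200/361 ≈ -97.507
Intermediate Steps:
q = -4
I(j, U) = 2 + U/7
p(d) = (5 + d)/(d + 3/d) (p(d) = (d + 5)/(d + 3/d) = (5 + d)/(d + 3/d))
(-14*I(-2, -3))*(p(4) + q)² = (-14*(2 + (⅐)*(-3)))*(4*(5 + 4)/(3 + 4²) - 4)² = (-14*(2 - 3/7))*(4*9/(3 + 16) - 4)² = (-14*11/7)*(4*9/19 - 4)² = -22*(4*(1/19)*9 - 4)² = -22*(36/19 - 4)² = -22*(-40/19)² = -22*1600/361 = -35200/361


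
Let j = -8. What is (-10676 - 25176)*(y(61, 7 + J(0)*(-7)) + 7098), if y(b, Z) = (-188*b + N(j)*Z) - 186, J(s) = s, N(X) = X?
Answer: 165349424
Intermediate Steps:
y(b, Z) = -186 - 188*b - 8*Z (y(b, Z) = (-188*b - 8*Z) - 186 = -186 - 188*b - 8*Z)
(-10676 - 25176)*(y(61, 7 + J(0)*(-7)) + 7098) = (-10676 - 25176)*((-186 - 188*61 - 8*(7 + 0*(-7))) + 7098) = -35852*((-186 - 11468 - 8*(7 + 0)) + 7098) = -35852*((-186 - 11468 - 8*7) + 7098) = -35852*((-186 - 11468 - 56) + 7098) = -35852*(-11710 + 7098) = -35852*(-4612) = 165349424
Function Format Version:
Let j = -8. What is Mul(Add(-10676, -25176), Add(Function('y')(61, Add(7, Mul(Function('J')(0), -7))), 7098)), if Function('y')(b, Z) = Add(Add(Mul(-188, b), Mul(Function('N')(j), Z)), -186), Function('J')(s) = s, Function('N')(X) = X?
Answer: 165349424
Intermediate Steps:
Function('y')(b, Z) = Add(-186, Mul(-188, b), Mul(-8, Z)) (Function('y')(b, Z) = Add(Add(Mul(-188, b), Mul(-8, Z)), -186) = Add(-186, Mul(-188, b), Mul(-8, Z)))
Mul(Add(-10676, -25176), Add(Function('y')(61, Add(7, Mul(Function('J')(0), -7))), 7098)) = Mul(Add(-10676, -25176), Add(Add(-186, Mul(-188, 61), Mul(-8, Add(7, Mul(0, -7)))), 7098)) = Mul(-35852, Add(Add(-186, -11468, Mul(-8, Add(7, 0))), 7098)) = Mul(-35852, Add(Add(-186, -11468, Mul(-8, 7)), 7098)) = Mul(-35852, Add(Add(-186, -11468, -56), 7098)) = Mul(-35852, Add(-11710, 7098)) = Mul(-35852, -4612) = 165349424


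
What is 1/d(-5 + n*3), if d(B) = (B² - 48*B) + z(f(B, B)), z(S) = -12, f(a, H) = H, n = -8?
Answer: 1/2221 ≈ 0.00045025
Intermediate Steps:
d(B) = -12 + B² - 48*B (d(B) = (B² - 48*B) - 12 = -12 + B² - 48*B)
1/d(-5 + n*3) = 1/(-12 + (-5 - 8*3)² - 48*(-5 - 8*3)) = 1/(-12 + (-5 - 24)² - 48*(-5 - 24)) = 1/(-12 + (-29)² - 48*(-29)) = 1/(-12 + 841 + 1392) = 1/2221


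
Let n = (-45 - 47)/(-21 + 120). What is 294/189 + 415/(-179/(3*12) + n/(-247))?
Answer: -71704834/874755 ≈ -81.971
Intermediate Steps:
n = -92/99 ≈ -0.92929
294/189 + 415/(-179/(3*12) + n/(-247)) = 294/189 + 415/(-179/(3*12) - 92/99/(-247)) = 294*(1/189) + 415/(-179/36 - 92/99*(-1/247)) = 14/9 + 415/(-179*1/36 + 92/24453) = 14/9 + 415/(-179/36 + 92/24453) = 14/9 + 415/(-485975/97812) = 14/9 + 415*(-97812/485975) = 14/9 - 8118396/97195 = -71704834/874755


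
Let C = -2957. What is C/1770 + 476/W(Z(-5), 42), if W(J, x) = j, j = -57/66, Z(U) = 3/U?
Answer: -18591623/33630 ≈ -552.83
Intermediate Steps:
j = -19/22 (j = -57*1/66 = -19/22 ≈ -0.86364)
W(J, x) = -19/22
C/1770 + 476/W(Z(-5), 42) = -2957/1770 + 476/(-19/22) = -2957*1/1770 + 476*(-22/19) = -2957/1770 - 10472/19 = -18591623/33630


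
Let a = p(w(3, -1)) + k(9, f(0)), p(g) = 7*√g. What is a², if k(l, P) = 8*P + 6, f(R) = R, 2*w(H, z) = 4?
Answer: 134 + 84*√2 ≈ 252.79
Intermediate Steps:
w(H, z) = 2 (w(H, z) = (½)*4 = 2)
k(l, P) = 6 + 8*P
a = 6 + 7*√2 (a = 7*√2 + (6 + 8*0) = 7*√2 + (6 + 0) = 7*√2 + 6 = 6 + 7*√2 ≈ 15.899)
a² = (6 + 7*√2)²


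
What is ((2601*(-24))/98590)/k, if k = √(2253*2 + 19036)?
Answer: -15606*√23542/580251445 ≈ -0.0041266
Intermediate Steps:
k = √23542 (k = √(4506 + 19036) = √23542 ≈ 153.43)
((2601*(-24))/98590)/k = ((2601*(-24))/98590)/(√23542) = (-62424*1/98590)*(√23542/23542) = -15606*√23542/580251445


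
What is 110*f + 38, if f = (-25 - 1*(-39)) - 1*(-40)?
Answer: 5978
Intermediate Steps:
f = 54 (f = (-25 + 39) + 40 = 14 + 40 = 54)
110*f + 38 = 110*54 + 38 = 5940 + 38 = 5978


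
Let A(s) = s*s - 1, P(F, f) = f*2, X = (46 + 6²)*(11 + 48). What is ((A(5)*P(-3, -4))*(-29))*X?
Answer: 26937984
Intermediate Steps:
X = 4838 (X = (46 + 36)*59 = 82*59 = 4838)
P(F, f) = 2*f
A(s) = -1 + s² (A(s) = s² - 1 = -1 + s²)
((A(5)*P(-3, -4))*(-29))*X = (((-1 + 5²)*(2*(-4)))*(-29))*4838 = (((-1 + 25)*(-8))*(-29))*4838 = ((24*(-8))*(-29))*4838 = -192*(-29)*4838 = 5568*4838 = 26937984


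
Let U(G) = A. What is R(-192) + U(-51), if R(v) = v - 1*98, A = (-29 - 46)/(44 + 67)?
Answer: -10755/37 ≈ -290.68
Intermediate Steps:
A = -25/37 (A = -75/111 = -75*1/111 = -25/37 ≈ -0.67568)
U(G) = -25/37
R(v) = -98 + v (R(v) = v - 98 = -98 + v)
R(-192) + U(-51) = (-98 - 192) - 25/37 = -290 - 25/37 = -10755/37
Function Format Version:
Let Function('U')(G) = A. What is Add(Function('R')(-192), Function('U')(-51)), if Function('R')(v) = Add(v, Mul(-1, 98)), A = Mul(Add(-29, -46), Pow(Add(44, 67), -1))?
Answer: Rational(-10755, 37) ≈ -290.68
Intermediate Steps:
A = Rational(-25, 37) (A = Mul(-75, Pow(111, -1)) = Mul(-75, Rational(1, 111)) = Rational(-25, 37) ≈ -0.67568)
Function('U')(G) = Rational(-25, 37)
Function('R')(v) = Add(-98, v) (Function('R')(v) = Add(v, -98) = Add(-98, v))
Add(Function('R')(-192), Function('U')(-51)) = Add(Add(-98, -192), Rational(-25, 37)) = Add(-290, Rational(-25, 37)) = Rational(-10755, 37)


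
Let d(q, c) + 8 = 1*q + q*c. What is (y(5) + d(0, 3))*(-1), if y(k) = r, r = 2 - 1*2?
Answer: 8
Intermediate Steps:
r = 0 (r = 2 - 2 = 0)
y(k) = 0
d(q, c) = -8 + q + c*q (d(q, c) = -8 + (1*q + q*c) = -8 + (q + c*q) = -8 + q + c*q)
(y(5) + d(0, 3))*(-1) = (0 + (-8 + 0 + 3*0))*(-1) = (0 + (-8 + 0 + 0))*(-1) = (0 - 8)*(-1) = -8*(-1) = 8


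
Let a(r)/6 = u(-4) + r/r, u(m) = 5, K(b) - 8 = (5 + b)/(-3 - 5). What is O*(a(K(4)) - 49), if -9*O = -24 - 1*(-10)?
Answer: -182/9 ≈ -20.222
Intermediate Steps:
K(b) = 59/8 - b/8 (K(b) = 8 + (5 + b)/(-3 - 5) = 8 + (5 + b)/(-8) = 8 + (5 + b)*(-⅛) = 8 + (-5/8 - b/8) = 59/8 - b/8)
O = 14/9 (O = -(-24 - 1*(-10))/9 = -(-24 + 10)/9 = -⅑*(-14) = 14/9 ≈ 1.5556)
a(r) = 36 (a(r) = 6*(5 + r/r) = 6*(5 + 1) = 6*6 = 36)
O*(a(K(4)) - 49) = 14*(36 - 49)/9 = (14/9)*(-13) = -182/9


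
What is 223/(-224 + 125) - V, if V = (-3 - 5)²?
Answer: -6559/99 ≈ -66.253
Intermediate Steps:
V = 64 (V = (-8)² = 64)
223/(-224 + 125) - V = 223/(-224 + 125) - 1*64 = 223/(-99) - 64 = 223*(-1/99) - 64 = -223/99 - 64 = -6559/99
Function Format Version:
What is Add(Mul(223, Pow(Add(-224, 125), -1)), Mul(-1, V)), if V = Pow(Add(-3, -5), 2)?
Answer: Rational(-6559, 99) ≈ -66.253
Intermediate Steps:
V = 64 (V = Pow(-8, 2) = 64)
Add(Mul(223, Pow(Add(-224, 125), -1)), Mul(-1, V)) = Add(Mul(223, Pow(Add(-224, 125), -1)), Mul(-1, 64)) = Add(Mul(223, Pow(-99, -1)), -64) = Add(Mul(223, Rational(-1, 99)), -64) = Add(Rational(-223, 99), -64) = Rational(-6559, 99)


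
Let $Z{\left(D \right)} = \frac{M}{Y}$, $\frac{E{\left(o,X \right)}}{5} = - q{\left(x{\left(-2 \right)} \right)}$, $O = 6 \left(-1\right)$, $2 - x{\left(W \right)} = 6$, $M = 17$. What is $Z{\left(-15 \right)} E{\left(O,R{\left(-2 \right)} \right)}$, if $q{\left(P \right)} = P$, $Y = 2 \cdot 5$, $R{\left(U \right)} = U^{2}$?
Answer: $34$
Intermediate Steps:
$x{\left(W \right)} = -4$ ($x{\left(W \right)} = 2 - 6 = -4$)
$Y = 10$
$O = -6$
$E{\left(o,X \right)} = 20$ ($E{\left(o,X \right)} = 5 \left(\left(-1\right) \left(-4\right)\right) = 5 \cdot 4 = 20$)
$Z{\left(D \right)} = \frac{17}{10}$
$Z{\left(-15 \right)} E{\left(O,R{\left(-2 \right)} \right)} = \frac{17}{10} \cdot 20 = 34$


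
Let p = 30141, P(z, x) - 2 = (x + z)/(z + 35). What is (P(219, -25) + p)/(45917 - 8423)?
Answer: 212681/264541 ≈ 0.80396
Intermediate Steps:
P(z, x) = 2 + (x + z)/(35 + z) (P(z, x) = 2 + (x + z)/(z + 35) = 2 + (x + z)/(35 + z))
(P(219, -25) + p)/(45917 - 8423) = ((70 - 25 + 3*219)/(35 + 219) + 30141)/(45917 - 8423) = ((70 - 25 + 657)/254 + 30141)/37494 = ((1/254)*702 + 30141)*(1/37494) = (351/127 + 30141)*(1/37494) = (3828258/127)*(1/37494) = 212681/264541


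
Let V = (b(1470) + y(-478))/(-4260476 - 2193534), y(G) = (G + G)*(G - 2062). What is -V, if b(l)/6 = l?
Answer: 243706/645401 ≈ 0.37760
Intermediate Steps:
y(G) = 2*G*(-2062 + G) (y(G) = (2*G)*(-2062 + G) = 2*G*(-2062 + G))
b(l) = 6*l
V = -243706/645401 (V = (6*1470 + 2*(-478)*(-2062 - 478))/(-4260476 - 2193534) = (8820 + 2*(-478)*(-2540))/(-6454010) = (8820 + 2428240)*(-1/6454010) = 2437060*(-1/6454010) = -243706/645401 ≈ -0.37760)
-V = -1*(-243706/645401) = 243706/645401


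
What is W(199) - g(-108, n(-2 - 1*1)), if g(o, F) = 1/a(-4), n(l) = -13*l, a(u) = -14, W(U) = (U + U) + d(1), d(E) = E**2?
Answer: 5587/14 ≈ 399.07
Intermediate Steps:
W(U) = 1 + 2*U (W(U) = (U + U) + 1**2 = 2*U + 1 = 1 + 2*U)
g(o, F) = -1/14 (g(o, F) = 1/(-14) = -1/14)
W(199) - g(-108, n(-2 - 1*1)) = (1 + 2*199) - 1*(-1/14) = (1 + 398) + 1/14 = 399 + 1/14 = 5587/14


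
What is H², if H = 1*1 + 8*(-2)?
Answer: 225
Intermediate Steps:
H = -15 (H = 1 - 16 = -15)
H² = (-15)² = 225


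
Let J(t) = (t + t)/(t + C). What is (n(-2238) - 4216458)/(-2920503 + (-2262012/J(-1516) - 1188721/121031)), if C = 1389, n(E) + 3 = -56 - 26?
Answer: 386831971201414/276624532170323 ≈ 1.3984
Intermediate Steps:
n(E) = -85 (n(E) = -3 + (-56 - 26) = -3 - 82 = -85)
J(t) = 2*t/(1389 + t) (J(t) = (t + t)/(t + 1389) = (2*t)/(1389 + t) = 2*t/(1389 + t))
(n(-2238) - 4216458)/(-2920503 + (-2262012/J(-1516) - 1188721/121031)) = (-85 - 4216458)/(-2920503 + (-2262012/(2*(-1516)/(1389 - 1516)) - 1188721/121031)) = -4216543/(-2920503 + (-2262012/(2*(-1516)/(-127)) - 1188721*1/121031)) = -4216543/(-2920503 + (-2262012/(2*(-1516)*(-1/127)) - 1188721/121031)) = -4216543/(-2920503 + (-2262012/3032/127 - 1188721/121031)) = -4216543/(-2920503 + (-2262012*127/3032 - 1188721/121031)) = -4216543/(-2920503 + (-71818881/758 - 1188721/121031)) = -4216543/(-2920503 - 8693212036829/91741498) = -4216543/(-276624532170323/91741498) = -4216543*(-91741498/276624532170323) = 386831971201414/276624532170323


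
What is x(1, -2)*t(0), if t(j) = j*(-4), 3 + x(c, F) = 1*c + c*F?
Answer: 0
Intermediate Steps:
x(c, F) = -3 + c + F*c (x(c, F) = -3 + (1*c + c*F) = -3 + (c + F*c) = -3 + c + F*c)
t(j) = -4*j
x(1, -2)*t(0) = (-3 + 1 - 2*1)*(-4*0) = (-3 + 1 - 2)*0 = -4*0 = 0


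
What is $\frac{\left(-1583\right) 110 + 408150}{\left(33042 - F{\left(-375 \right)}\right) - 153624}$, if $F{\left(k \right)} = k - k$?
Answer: $- \frac{117010}{60291} \approx -1.9408$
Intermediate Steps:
$F{\left(k \right)} = 0$
$\frac{\left(-1583\right) 110 + 408150}{\left(33042 - F{\left(-375 \right)}\right) - 153624} = \frac{\left(-1583\right) 110 + 408150}{\left(33042 - 0\right) - 153624} = \frac{-174130 + 408150}{\left(33042 + 0\right) - 153624} = \frac{234020}{33042 - 153624} = \frac{234020}{-120582} = 234020 \left(- \frac{1}{120582}\right) = - \frac{117010}{60291}$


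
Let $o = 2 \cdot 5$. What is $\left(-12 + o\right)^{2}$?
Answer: $4$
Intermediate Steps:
$o = 10$
$\left(-12 + o\right)^{2} = \left(-12 + 10\right)^{2} = \left(-2\right)^{2} = 4$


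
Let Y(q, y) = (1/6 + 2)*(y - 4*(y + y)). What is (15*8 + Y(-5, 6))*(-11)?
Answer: -319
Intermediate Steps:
Y(q, y) = -91*y/6 (Y(q, y) = (1*(⅙) + 2)*(y - 8*y) = (⅙ + 2)*(y - 8*y) = 13*(-7*y)/6 = -91*y/6)
(15*8 + Y(-5, 6))*(-11) = (15*8 - 91/6*6)*(-11) = (120 - 91)*(-11) = 29*(-11) = -319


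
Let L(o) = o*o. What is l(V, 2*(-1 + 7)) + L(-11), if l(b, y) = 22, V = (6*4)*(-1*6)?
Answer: 143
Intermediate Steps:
V = -144 (V = 24*(-6) = -144)
L(o) = o²
l(V, 2*(-1 + 7)) + L(-11) = 22 + (-11)² = 22 + 121 = 143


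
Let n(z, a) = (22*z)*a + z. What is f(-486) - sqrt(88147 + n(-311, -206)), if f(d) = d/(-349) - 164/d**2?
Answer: 28683505/20608101 - 2*sqrt(374322) ≈ -1222.2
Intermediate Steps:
f(d) = -164/d**2 - d/349 (f(d) = d*(-1/349) - 164/d**2 = -d/349 - 164/d**2 = -164/d**2 - d/349)
n(z, a) = z + 22*a*z (n(z, a) = 22*a*z + z = z + 22*a*z)
f(-486) - sqrt(88147 + n(-311, -206)) = (-164/(-486)**2 - 1/349*(-486)) - sqrt(88147 - 311*(1 + 22*(-206))) = (-164*1/236196 + 486/349) - sqrt(88147 - 311*(1 - 4532)) = (-41/59049 + 486/349) - sqrt(88147 - 311*(-4531)) = 28683505/20608101 - sqrt(88147 + 1409141) = 28683505/20608101 - sqrt(1497288) = 28683505/20608101 - 2*sqrt(374322)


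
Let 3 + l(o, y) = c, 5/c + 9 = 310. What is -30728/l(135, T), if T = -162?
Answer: 4624564/449 ≈ 10300.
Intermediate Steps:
c = 5/301 (c = 5/(-9 + 310) = 5/301 ≈ 0.016611)
l(o, y) = -898/301 (l(o, y) = -3 + 5/301 = -898/301)
-30728/l(135, T) = -30728/(-898/301) = -30728*(-301/898) = 4624564/449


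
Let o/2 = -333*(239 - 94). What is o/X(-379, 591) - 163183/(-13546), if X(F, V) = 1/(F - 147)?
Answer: 688080340903/13546 ≈ 5.0796e+7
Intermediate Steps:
X(F, V) = 1/(-147 + F)
o = -96570 (o = 2*(-333*(239 - 94)) = 2*(-333*145) = 2*(-48285) = -96570)
o/X(-379, 591) - 163183/(-13546) = -96570/(1/(-147 - 379)) - 163183/(-13546) = -96570/(1/(-526)) - 163183*(-1/13546) = -96570/(-1/526) + 163183/13546 = -96570*(-526) + 163183/13546 = 50795820 + 163183/13546 = 688080340903/13546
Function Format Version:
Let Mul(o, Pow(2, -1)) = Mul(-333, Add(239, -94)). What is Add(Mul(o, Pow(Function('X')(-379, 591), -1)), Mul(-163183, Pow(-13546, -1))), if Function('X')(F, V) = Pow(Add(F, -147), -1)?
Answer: Rational(688080340903, 13546) ≈ 5.0796e+7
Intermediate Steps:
Function('X')(F, V) = Pow(Add(-147, F), -1)
o = -96570 (o = Mul(2, Mul(-333, Add(239, -94))) = Mul(2, Mul(-333, 145)) = Mul(2, -48285) = -96570)
Add(Mul(o, Pow(Function('X')(-379, 591), -1)), Mul(-163183, Pow(-13546, -1))) = Add(Mul(-96570, Pow(Pow(Add(-147, -379), -1), -1)), Mul(-163183, Pow(-13546, -1))) = Add(Mul(-96570, Pow(Pow(-526, -1), -1)), Mul(-163183, Rational(-1, 13546))) = Add(Mul(-96570, Pow(Rational(-1, 526), -1)), Rational(163183, 13546)) = Add(Mul(-96570, -526), Rational(163183, 13546)) = Add(50795820, Rational(163183, 13546)) = Rational(688080340903, 13546)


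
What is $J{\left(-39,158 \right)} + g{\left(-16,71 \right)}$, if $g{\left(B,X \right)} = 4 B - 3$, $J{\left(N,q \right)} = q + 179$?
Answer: $270$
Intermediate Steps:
$J{\left(N,q \right)} = 179 + q$
$g{\left(B,X \right)} = -3 + 4 B$
$J{\left(-39,158 \right)} + g{\left(-16,71 \right)} = \left(179 + 158\right) + \left(-3 + 4 \left(-16\right)\right) = 337 - 67 = 270$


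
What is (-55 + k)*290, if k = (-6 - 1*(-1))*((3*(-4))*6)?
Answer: 88450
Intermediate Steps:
k = 360 (k = (-6 + 1)*(-12*6) = -5*(-72) = 360)
(-55 + k)*290 = (-55 + 360)*290 = 305*290 = 88450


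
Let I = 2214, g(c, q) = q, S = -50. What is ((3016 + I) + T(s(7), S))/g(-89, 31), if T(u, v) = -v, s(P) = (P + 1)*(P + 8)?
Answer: 5280/31 ≈ 170.32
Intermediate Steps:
s(P) = (1 + P)*(8 + P)
((3016 + I) + T(s(7), S))/g(-89, 31) = ((3016 + 2214) - 1*(-50))/31 = (5230 + 50)*(1/31) = 5280*(1/31) = 5280/31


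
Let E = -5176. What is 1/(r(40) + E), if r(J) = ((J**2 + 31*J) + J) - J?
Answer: -1/2336 ≈ -0.00042808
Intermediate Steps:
r(J) = J**2 + 31*J (r(J) = (J**2 + 32*J) - J = J**2 + 31*J)
1/(r(40) + E) = 1/(40*(31 + 40) - 5176) = 1/(40*71 - 5176) = 1/(2840 - 5176) = 1/(-2336) = -1/2336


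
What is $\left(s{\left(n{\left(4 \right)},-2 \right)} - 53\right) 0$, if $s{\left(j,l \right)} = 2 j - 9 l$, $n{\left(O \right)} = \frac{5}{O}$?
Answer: $0$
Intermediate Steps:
$s{\left(j,l \right)} = - 9 l + 2 j$
$\left(s{\left(n{\left(4 \right)},-2 \right)} - 53\right) 0 = \left(\left(\left(-9\right) \left(-2\right) + 2 \cdot \frac{5}{4}\right) - 53\right) 0 = \left(\left(18 + 2 \cdot 5 \cdot \frac{1}{4}\right) - 53\right) 0 = \left(\left(18 + 2 \cdot \frac{5}{4}\right) - 53\right) 0 = \left(\left(18 + \frac{5}{2}\right) - 53\right) 0 = \left(\frac{41}{2} - 53\right) 0 = \left(- \frac{65}{2}\right) 0 = 0$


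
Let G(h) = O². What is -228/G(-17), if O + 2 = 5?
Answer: -76/3 ≈ -25.333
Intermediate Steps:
O = 3 (O = -2 + 5 = 3)
G(h) = 9 (G(h) = 3² = 9)
-228/G(-17) = -228/9 = -228*⅑ = -76/3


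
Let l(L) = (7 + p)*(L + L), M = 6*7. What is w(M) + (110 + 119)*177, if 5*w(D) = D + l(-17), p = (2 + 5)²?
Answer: 200803/5 ≈ 40161.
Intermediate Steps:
p = 49 (p = 7² = 49)
M = 42
l(L) = 112*L (l(L) = (7 + 49)*(L + L) = 56*(2*L) = 112*L)
w(D) = -1904/5 + D/5 (w(D) = (D + 112*(-17))/5 = (D - 1904)/5 = (-1904 + D)/5 = -1904/5 + D/5)
w(M) + (110 + 119)*177 = (-1904/5 + (⅕)*42) + (110 + 119)*177 = (-1904/5 + 42/5) + 229*177 = -1862/5 + 40533 = 200803/5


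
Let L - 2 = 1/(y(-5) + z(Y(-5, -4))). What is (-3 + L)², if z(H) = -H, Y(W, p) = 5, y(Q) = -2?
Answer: 64/49 ≈ 1.3061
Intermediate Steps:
L = 13/7 (L = 2 + 1/(-2 - 1*5) = 2 + 1/(-2 - 5) = 2 + 1/(-7) = 2 - ⅐ = 13/7 ≈ 1.8571)
(-3 + L)² = (-3 + 13/7)² = (-8/7)² = 64/49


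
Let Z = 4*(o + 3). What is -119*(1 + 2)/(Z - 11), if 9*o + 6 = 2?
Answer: 459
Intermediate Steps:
o = -4/9 (o = -⅔ + (⅑)*2 = -⅔ + 2/9 = -4/9 ≈ -0.44444)
Z = 92/9 (Z = 4*(-4/9 + 3) = 4*(23/9) = 92/9 ≈ 10.222)
-119*(1 + 2)/(Z - 11) = -119*(1 + 2)/(92/9 - 11) = -357/(-7/9) = -357*(-9)/7 = -119*(-27/7) = 459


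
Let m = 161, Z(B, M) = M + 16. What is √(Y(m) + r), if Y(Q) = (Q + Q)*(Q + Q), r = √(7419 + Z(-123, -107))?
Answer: 2*√(25921 + √458) ≈ 322.13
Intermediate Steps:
Z(B, M) = 16 + M
r = 4*√458 (r = √(7419 + (16 - 107)) = √(7419 - 91) = √7328 = 4*√458 ≈ 85.604)
Y(Q) = 4*Q² (Y(Q) = (2*Q)*(2*Q) = 4*Q²)
√(Y(m) + r) = √(4*161² + 4*√458) = √(4*25921 + 4*√458) = √(103684 + 4*√458)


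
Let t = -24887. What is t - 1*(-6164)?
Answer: -18723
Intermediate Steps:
t - 1*(-6164) = -24887 - 1*(-6164) = -24887 + 6164 = -18723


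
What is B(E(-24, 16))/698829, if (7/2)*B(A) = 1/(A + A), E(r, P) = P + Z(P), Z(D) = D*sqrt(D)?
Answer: 1/391344240 ≈ 2.5553e-9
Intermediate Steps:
Z(D) = D**(3/2)
E(r, P) = P + P**(3/2)
B(A) = 1/(7*A) (B(A) = 2/(7*(A + A)) = 2/(7*((2*A))) = 2*(1/(2*A))/7 = 1/(7*A))
B(E(-24, 16))/698829 = (1/(7*(16 + 16**(3/2))))/698829 = (1/(7*(16 + 64)))*(1/698829) = ((1/7)/80)*(1/698829) = ((1/7)*(1/80))*(1/698829) = (1/560)*(1/698829) = 1/391344240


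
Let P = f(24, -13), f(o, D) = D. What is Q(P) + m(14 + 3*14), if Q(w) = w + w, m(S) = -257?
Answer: -283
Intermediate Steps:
P = -13
Q(w) = 2*w
Q(P) + m(14 + 3*14) = 2*(-13) - 257 = -26 - 257 = -283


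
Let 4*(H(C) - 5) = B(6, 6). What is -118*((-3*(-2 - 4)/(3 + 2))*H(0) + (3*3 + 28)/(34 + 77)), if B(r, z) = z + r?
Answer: -51566/15 ≈ -3437.7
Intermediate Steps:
B(r, z) = r + z
H(C) = 8 (H(C) = 5 + (6 + 6)/4 = 5 + (¼)*12 = 5 + 3 = 8)
-118*((-3*(-2 - 4)/(3 + 2))*H(0) + (3*3 + 28)/(34 + 77)) = -118*(-3*(-2 - 4)/(3 + 2)*8 + (3*3 + 28)/(34 + 77)) = -118*(-(-18)/5*8 + (9 + 28)/111) = -118*(-(-18)/5*8 + 37*(1/111)) = -118*(-3*(-6/5)*8 + ⅓) = -118*((18/5)*8 + ⅓) = -118*(144/5 + ⅓) = -118*437/15 = -51566/15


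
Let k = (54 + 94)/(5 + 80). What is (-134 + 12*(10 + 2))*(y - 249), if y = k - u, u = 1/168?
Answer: -3530941/1428 ≈ -2472.6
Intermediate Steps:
u = 1/168 ≈ 0.0059524
k = 148/85 ≈ 1.7412
y = 24779/14280 (y = 148/85 - 1*1/168 = 148/85 - 1/168 = 24779/14280 ≈ 1.7352)
(-134 + 12*(10 + 2))*(y - 249) = (-134 + 12*(10 + 2))*(24779/14280 - 249) = (-134 + 12*12)*(-3530941/14280) = (-134 + 144)*(-3530941/14280) = 10*(-3530941/14280) = -3530941/1428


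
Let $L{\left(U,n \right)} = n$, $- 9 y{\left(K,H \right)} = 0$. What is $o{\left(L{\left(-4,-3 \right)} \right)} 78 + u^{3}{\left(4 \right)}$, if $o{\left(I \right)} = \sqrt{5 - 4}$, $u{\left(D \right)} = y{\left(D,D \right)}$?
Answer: $78$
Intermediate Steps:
$y{\left(K,H \right)} = 0$ ($y{\left(K,H \right)} = \left(- \frac{1}{9}\right) 0 = 0$)
$u{\left(D \right)} = 0$
$o{\left(I \right)} = 1$ ($o{\left(I \right)} = \sqrt{1} = 1$)
$o{\left(L{\left(-4,-3 \right)} \right)} 78 + u^{3}{\left(4 \right)} = 1 \cdot 78 + 0^{3} = 78 + 0 = 78$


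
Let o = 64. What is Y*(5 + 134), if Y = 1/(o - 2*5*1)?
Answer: 139/54 ≈ 2.5741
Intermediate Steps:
Y = 1/54 (Y = 1/(64 - 2*5*1) = 1/(64 - 10*1) = 1/(64 - 10) = 1/54 ≈ 0.018519)
Y*(5 + 134) = (5 + 134)/54 = (1/54)*139 = 139/54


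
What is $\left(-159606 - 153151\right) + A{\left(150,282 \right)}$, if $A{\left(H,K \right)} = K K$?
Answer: $-233233$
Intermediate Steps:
$A{\left(H,K \right)} = K^{2}$
$\left(-159606 - 153151\right) + A{\left(150,282 \right)} = \left(-159606 - 153151\right) + 282^{2} = -312757 + 79524 = -233233$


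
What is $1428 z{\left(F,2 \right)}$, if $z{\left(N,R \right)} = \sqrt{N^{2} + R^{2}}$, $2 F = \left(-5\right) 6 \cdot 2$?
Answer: $2856 \sqrt{226} \approx 42935.0$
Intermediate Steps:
$F = -30$ ($F = \frac{\left(-5\right) 6 \cdot 2}{2} = \frac{\left(-30\right) 2}{2} = \frac{1}{2} \left(-60\right) = -30$)
$1428 z{\left(F,2 \right)} = 1428 \sqrt{\left(-30\right)^{2} + 2^{2}} = 1428 \sqrt{900 + 4} = 1428 \sqrt{904} = 1428 \cdot 2 \sqrt{226} = 2856 \sqrt{226}$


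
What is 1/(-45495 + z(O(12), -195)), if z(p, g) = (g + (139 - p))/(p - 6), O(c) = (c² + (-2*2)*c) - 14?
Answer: -38/1728879 ≈ -2.1980e-5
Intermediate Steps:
O(c) = -14 + c² - 4*c (O(c) = (c² - 4*c) - 14 = -14 + c² - 4*c)
z(p, g) = (139 + g - p)/(-6 + p)
1/(-45495 + z(O(12), -195)) = 1/(-45495 + (139 - 195 - (-14 + 12² - 4*12))/(-6 + (-14 + 12² - 4*12))) = 1/(-45495 + (139 - 195 - (-14 + 144 - 48))/(-6 + (-14 + 144 - 48))) = 1/(-45495 + (139 - 195 - 1*82)/(-6 + 82)) = 1/(-45495 + (139 - 195 - 82)/76) = 1/(-45495 + (1/76)*(-138)) = 1/(-45495 - 69/38) = 1/(-1728879/38) = -38/1728879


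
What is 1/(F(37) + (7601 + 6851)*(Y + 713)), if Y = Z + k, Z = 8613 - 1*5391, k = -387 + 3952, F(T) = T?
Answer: 1/108390037 ≈ 9.2259e-9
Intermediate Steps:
k = 3565
Z = 3222 (Z = 8613 - 5391 = 3222)
Y = 6787 (Y = 3222 + 3565 = 6787)
1/(F(37) + (7601 + 6851)*(Y + 713)) = 1/(37 + (7601 + 6851)*(6787 + 713)) = 1/(37 + 14452*7500) = 1/(37 + 108390000) = 1/108390037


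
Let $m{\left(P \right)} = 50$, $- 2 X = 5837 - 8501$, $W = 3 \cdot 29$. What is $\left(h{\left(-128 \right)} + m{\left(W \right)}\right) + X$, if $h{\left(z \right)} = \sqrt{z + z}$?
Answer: $1382 + 16 i \approx 1382.0 + 16.0 i$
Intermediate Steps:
$h{\left(z \right)} = \sqrt{2} \sqrt{z}$ ($h{\left(z \right)} = \sqrt{2 z} = \sqrt{2} \sqrt{z}$)
$W = 87$
$X = 1332$ ($X = - \frac{5837 - 8501}{2} = \left(- \frac{1}{2}\right) \left(-2664\right) = 1332$)
$\left(h{\left(-128 \right)} + m{\left(W \right)}\right) + X = \left(\sqrt{2} \sqrt{-128} + 50\right) + 1332 = \left(\sqrt{2} \cdot 8 i \sqrt{2} + 50\right) + 1332 = \left(16 i + 50\right) + 1332 = \left(50 + 16 i\right) + 1332 = 1382 + 16 i$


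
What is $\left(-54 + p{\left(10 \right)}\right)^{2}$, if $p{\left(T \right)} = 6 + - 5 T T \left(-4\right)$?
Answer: $3810304$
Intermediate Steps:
$p{\left(T \right)} = 6 + 20 T^{2}$ ($p{\left(T \right)} = 6 + - 5 T^{2} \left(-4\right) = 6 + 20 T^{2}$)
$\left(-54 + p{\left(10 \right)}\right)^{2} = \left(-54 + \left(6 + 20 \cdot 10^{2}\right)\right)^{2} = \left(-54 + \left(6 + 20 \cdot 100\right)\right)^{2} = \left(-54 + \left(6 + 2000\right)\right)^{2} = \left(-54 + 2006\right)^{2} = 1952^{2} = 3810304$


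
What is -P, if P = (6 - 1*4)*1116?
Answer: -2232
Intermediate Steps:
P = 2232 (P = (6 - 4)*1116 = 2*1116 = 2232)
-P = -1*2232 = -2232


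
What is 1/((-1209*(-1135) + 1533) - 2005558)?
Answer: -1/631810 ≈ -1.5828e-6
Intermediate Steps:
1/((-1209*(-1135) + 1533) - 2005558) = 1/((1372215 + 1533) - 2005558) = 1/(1373748 - 2005558) = 1/(-631810) = -1/631810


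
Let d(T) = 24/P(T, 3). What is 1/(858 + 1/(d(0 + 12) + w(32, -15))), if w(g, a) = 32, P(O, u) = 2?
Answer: 44/37753 ≈ 0.0011655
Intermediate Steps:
d(T) = 12 (d(T) = 24/2 = 24*(½) = 12)
1/(858 + 1/(d(0 + 12) + w(32, -15))) = 1/(858 + 1/(12 + 32)) = 1/(858 + 1/44) = 1/(37753/44) = 44/37753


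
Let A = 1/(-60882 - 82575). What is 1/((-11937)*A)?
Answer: 47819/3979 ≈ 12.018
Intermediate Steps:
A = -1/143457 (A = 1/(-143457) = -1/143457 ≈ -6.9707e-6)
1/((-11937)*A) = 1/((-11937)*(-1/143457)) = -1/11937*(-143457) = 47819/3979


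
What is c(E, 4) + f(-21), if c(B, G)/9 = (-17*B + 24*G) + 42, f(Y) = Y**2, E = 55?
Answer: -6732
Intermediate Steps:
c(B, G) = 378 - 153*B + 216*G (c(B, G) = 9*((-17*B + 24*G) + 42) = 9*(42 - 17*B + 24*G) = 378 - 153*B + 216*G)
c(E, 4) + f(-21) = (378 - 153*55 + 216*4) + (-21)**2 = (378 - 8415 + 864) + 441 = -7173 + 441 = -6732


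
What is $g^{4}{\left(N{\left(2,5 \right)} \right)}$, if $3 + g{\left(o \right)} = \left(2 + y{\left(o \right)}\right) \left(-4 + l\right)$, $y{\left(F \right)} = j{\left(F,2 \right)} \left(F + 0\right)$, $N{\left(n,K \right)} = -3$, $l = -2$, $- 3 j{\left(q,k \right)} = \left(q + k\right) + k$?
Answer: $194481$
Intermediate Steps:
$j{\left(q,k \right)} = - \frac{2 k}{3} - \frac{q}{3}$ ($j{\left(q,k \right)} = - \frac{\left(q + k\right) + k}{3} = - \frac{\left(k + q\right) + k}{3} = - \frac{q + 2 k}{3} = - \frac{2 k}{3} - \frac{q}{3}$)
$y{\left(F \right)} = F \left(- \frac{4}{3} - \frac{F}{3}\right)$ ($y{\left(F \right)} = \left(\left(- \frac{2}{3}\right) 2 - \frac{F}{3}\right) \left(F + 0\right) = \left(- \frac{4}{3} - \frac{F}{3}\right) F = F \left(- \frac{4}{3} - \frac{F}{3}\right)$)
$g{\left(o \right)} = -15 + 2 o \left(4 + o\right)$ ($g{\left(o \right)} = -3 + \left(2 - \frac{o \left(4 + o\right)}{3}\right) \left(-4 - 2\right) = -3 + \left(2 - \frac{o \left(4 + o\right)}{3}\right) \left(-6\right) = -3 + \left(-12 + 2 o \left(4 + o\right)\right) = -15 + 2 o \left(4 + o\right)$)
$g^{4}{\left(N{\left(2,5 \right)} \right)} = \left(-15 + 2 \left(-3\right) \left(4 - 3\right)\right)^{4} = \left(-15 + 2 \left(-3\right) 1\right)^{4} = \left(-15 - 6\right)^{4} = \left(-21\right)^{4} = 194481$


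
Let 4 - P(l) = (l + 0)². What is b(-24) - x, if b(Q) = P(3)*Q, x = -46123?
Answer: 46243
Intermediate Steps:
P(l) = 4 - l² (P(l) = 4 - (l + 0)² = 4 - l²)
b(Q) = -5*Q (b(Q) = (4 - 1*3²)*Q = (4 - 1*9)*Q = (4 - 9)*Q = -5*Q)
b(-24) - x = -5*(-24) - 1*(-46123) = 120 + 46123 = 46243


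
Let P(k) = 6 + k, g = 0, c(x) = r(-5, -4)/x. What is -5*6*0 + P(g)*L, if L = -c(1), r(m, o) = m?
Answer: 30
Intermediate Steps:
c(x) = -5/x
L = 5 (L = -(-5)/1 = -(-5) = -1*(-5) = 5)
-5*6*0 + P(g)*L = -5*6*0 + (6 + 0)*5 = -30*0 + 6*5 = 0 + 30 = 30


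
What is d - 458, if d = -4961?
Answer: -5419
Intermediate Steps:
d - 458 = -4961 - 458 = -5419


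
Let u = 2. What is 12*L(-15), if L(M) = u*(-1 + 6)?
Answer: 120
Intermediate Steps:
L(M) = 10 (L(M) = 2*(-1 + 6) = 2*5 = 10)
12*L(-15) = 12*10 = 120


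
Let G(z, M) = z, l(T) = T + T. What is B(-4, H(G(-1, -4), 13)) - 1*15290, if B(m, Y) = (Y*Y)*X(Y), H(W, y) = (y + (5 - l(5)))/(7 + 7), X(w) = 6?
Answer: -749114/49 ≈ -15288.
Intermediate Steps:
l(T) = 2*T
H(W, y) = -5/14 + y/14 (H(W, y) = (y + (5 - 2*5))/(7 + 7) = (y + (5 - 1*10))/14 = (y + (5 - 10))*(1/14) = (y - 5)*(1/14) = (-5 + y)*(1/14) = -5/14 + y/14)
B(m, Y) = 6*Y² (B(m, Y) = (Y*Y)*6 = Y²*6 = 6*Y²)
B(-4, H(G(-1, -4), 13)) - 1*15290 = 6*(-5/14 + (1/14)*13)² - 1*15290 = 6*(-5/14 + 13/14)² - 15290 = 6*(4/7)² - 15290 = 6*(16/49) - 15290 = 96/49 - 15290 = -749114/49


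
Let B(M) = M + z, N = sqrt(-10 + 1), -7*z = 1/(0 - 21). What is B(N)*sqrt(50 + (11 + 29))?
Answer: sqrt(10)*(1 + 441*I)/49 ≈ 0.064536 + 28.461*I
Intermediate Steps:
z = 1/147 (z = -1/(7*(0 - 21)) = -1/7/(-21) = -1/7*(-1/21) = 1/147 ≈ 0.0068027)
N = 3*I (N = sqrt(-9) = 3*I ≈ 3.0*I)
B(M) = 1/147 + M (B(M) = M + 1/147 = 1/147 + M)
B(N)*sqrt(50 + (11 + 29)) = (1/147 + 3*I)*sqrt(50 + (11 + 29)) = (1/147 + 3*I)*sqrt(50 + 40) = (1/147 + 3*I)*sqrt(90) = (1/147 + 3*I)*(3*sqrt(10)) = 3*sqrt(10)*(1/147 + 3*I)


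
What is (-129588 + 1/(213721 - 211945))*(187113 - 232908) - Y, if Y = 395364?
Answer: 3512979545567/592 ≈ 5.9341e+9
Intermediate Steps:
(-129588 + 1/(213721 - 211945))*(187113 - 232908) - Y = (-129588 + 1/(213721 - 211945))*(187113 - 232908) - 1*395364 = (-129588 + 1/1776)*(-45795) - 395364 = -230148287/1776*(-45795) - 395364 = 3513213601055/592 - 395364 = 3512979545567/592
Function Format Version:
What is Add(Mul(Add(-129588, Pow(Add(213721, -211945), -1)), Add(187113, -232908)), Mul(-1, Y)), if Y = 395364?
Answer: Rational(3512979545567, 592) ≈ 5.9341e+9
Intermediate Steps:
Add(Mul(Add(-129588, Pow(Add(213721, -211945), -1)), Add(187113, -232908)), Mul(-1, Y)) = Add(Mul(Add(-129588, Pow(Add(213721, -211945), -1)), Add(187113, -232908)), Mul(-1, 395364)) = Add(Mul(Add(-129588, Pow(1776, -1)), -45795), -395364) = Add(Mul(Add(-129588, Rational(1, 1776)), -45795), -395364) = Add(Mul(Rational(-230148287, 1776), -45795), -395364) = Add(Rational(3513213601055, 592), -395364) = Rational(3512979545567, 592)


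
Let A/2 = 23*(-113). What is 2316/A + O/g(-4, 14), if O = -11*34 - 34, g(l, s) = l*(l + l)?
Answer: -137181/10396 ≈ -13.196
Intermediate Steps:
A = -5198 (A = 2*(23*(-113)) = 2*(-2599) = -5198)
g(l, s) = 2*l**2 (g(l, s) = l*(2*l) = 2*l**2)
O = -408 (O = -374 - 34 = -408)
2316/A + O/g(-4, 14) = 2316/(-5198) - 408/(2*(-4)**2) = 2316*(-1/5198) - 408/(2*16) = -1158/2599 - 408/32 = -1158/2599 - 408*1/32 = -1158/2599 - 51/4 = -137181/10396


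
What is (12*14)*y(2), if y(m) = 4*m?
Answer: 1344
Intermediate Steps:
(12*14)*y(2) = (12*14)*(4*2) = 168*8 = 1344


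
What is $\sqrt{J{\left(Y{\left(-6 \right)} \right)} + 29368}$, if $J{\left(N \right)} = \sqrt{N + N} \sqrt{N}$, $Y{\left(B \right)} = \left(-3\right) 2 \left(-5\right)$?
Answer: $\sqrt{29368 + 30 \sqrt{2}} \approx 171.49$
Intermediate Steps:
$Y{\left(B \right)} = 30$ ($Y{\left(B \right)} = \left(-6\right) \left(-5\right) = 30$)
$J{\left(N \right)} = N \sqrt{2}$ ($J{\left(N \right)} = \sqrt{2 N} \sqrt{N} = \sqrt{2} \sqrt{N} \sqrt{N} = N \sqrt{2}$)
$\sqrt{J{\left(Y{\left(-6 \right)} \right)} + 29368} = \sqrt{30 \sqrt{2} + 29368} = \sqrt{29368 + 30 \sqrt{2}}$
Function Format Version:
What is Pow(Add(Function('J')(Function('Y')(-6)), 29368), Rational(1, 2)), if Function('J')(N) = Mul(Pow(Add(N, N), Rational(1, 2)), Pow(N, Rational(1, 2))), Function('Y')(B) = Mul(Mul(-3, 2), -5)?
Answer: Pow(Add(29368, Mul(30, Pow(2, Rational(1, 2)))), Rational(1, 2)) ≈ 171.49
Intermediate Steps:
Function('Y')(B) = 30 (Function('Y')(B) = Mul(-6, -5) = 30)
Function('J')(N) = Mul(N, Pow(2, Rational(1, 2))) (Function('J')(N) = Mul(Pow(Mul(2, N), Rational(1, 2)), Pow(N, Rational(1, 2))) = Mul(Mul(Pow(2, Rational(1, 2)), Pow(N, Rational(1, 2))), Pow(N, Rational(1, 2))) = Mul(N, Pow(2, Rational(1, 2))))
Pow(Add(Function('J')(Function('Y')(-6)), 29368), Rational(1, 2)) = Pow(Add(Mul(30, Pow(2, Rational(1, 2))), 29368), Rational(1, 2)) = Pow(Add(29368, Mul(30, Pow(2, Rational(1, 2)))), Rational(1, 2))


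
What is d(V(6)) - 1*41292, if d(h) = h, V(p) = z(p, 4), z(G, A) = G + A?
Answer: -41282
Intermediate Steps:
z(G, A) = A + G
V(p) = 4 + p
d(V(6)) - 1*41292 = (4 + 6) - 1*41292 = 10 - 41292 = -41282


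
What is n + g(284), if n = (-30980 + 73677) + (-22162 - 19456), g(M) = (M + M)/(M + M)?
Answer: 1080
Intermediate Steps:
g(M) = 1 (g(M) = (2*M)/((2*M)) = (2*M)*(1/(2*M)) = 1)
n = 1079 (n = 42697 - 41618 = 1079)
n + g(284) = 1079 + 1 = 1080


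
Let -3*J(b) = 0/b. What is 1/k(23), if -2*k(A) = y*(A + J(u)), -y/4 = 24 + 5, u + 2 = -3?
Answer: 1/1334 ≈ 0.00074963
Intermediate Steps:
u = -5 (u = -2 - 3 = -5)
J(b) = 0 (J(b) = -0/b = -⅓*0 = 0)
y = -116 (y = -4*(24 + 5) = -4*29 = -116)
k(A) = 58*A (k(A) = -(-58)*(A + 0) = -(-58)*A = 58*A)
1/k(23) = 1/(58*23) = 1/1334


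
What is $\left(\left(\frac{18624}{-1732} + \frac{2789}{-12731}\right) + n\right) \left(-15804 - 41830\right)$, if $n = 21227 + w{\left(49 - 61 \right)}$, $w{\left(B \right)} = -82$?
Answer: $- \frac{6714465643863708}{5512523} \approx -1.218 \cdot 10^{9}$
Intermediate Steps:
$n = 21145$ ($n = 21227 - 82 = 21145$)
$\left(\left(\frac{18624}{-1732} + \frac{2789}{-12731}\right) + n\right) \left(-15804 - 41830\right) = \left(\left(\frac{18624}{-1732} + \frac{2789}{-12731}\right) + 21145\right) \left(-15804 - 41830\right) = \left(\left(18624 \left(- \frac{1}{1732}\right) + 2789 \left(- \frac{1}{12731}\right)\right) + 21145\right) \left(-57634\right) = \left(\left(- \frac{4656}{433} - \frac{2789}{12731}\right) + 21145\right) \left(-57634\right) = \left(- \frac{60483173}{5512523} + 21145\right) \left(-57634\right) = \frac{116501815662}{5512523} \left(-57634\right) = - \frac{6714465643863708}{5512523}$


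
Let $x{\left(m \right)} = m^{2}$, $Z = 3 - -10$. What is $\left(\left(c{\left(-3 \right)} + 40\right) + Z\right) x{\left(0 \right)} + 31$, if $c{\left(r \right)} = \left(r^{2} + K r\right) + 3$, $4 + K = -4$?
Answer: $31$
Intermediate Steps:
$Z = 13$ ($Z = 3 + 10 = 13$)
$K = -8$ ($K = -4 - 4 = -8$)
$c{\left(r \right)} = 3 + r^{2} - 8 r$ ($c{\left(r \right)} = \left(r^{2} - 8 r\right) + 3 = 3 + r^{2} - 8 r$)
$\left(\left(c{\left(-3 \right)} + 40\right) + Z\right) x{\left(0 \right)} + 31 = \left(\left(\left(3 + \left(-3\right)^{2} - -24\right) + 40\right) + 13\right) 0^{2} + 31 = \left(\left(\left(3 + 9 + 24\right) + 40\right) + 13\right) 0 + 31 = \left(\left(36 + 40\right) + 13\right) 0 + 31 = \left(76 + 13\right) 0 + 31 = 89 \cdot 0 + 31 = 0 + 31 = 31$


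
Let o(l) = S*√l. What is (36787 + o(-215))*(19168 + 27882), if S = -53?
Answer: 1730828350 - 2493650*I*√215 ≈ 1.7308e+9 - 3.6564e+7*I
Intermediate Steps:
o(l) = -53*√l
(36787 + o(-215))*(19168 + 27882) = (36787 - 53*I*√215)*(19168 + 27882) = (36787 - 53*I*√215)*47050 = 1730828350 - 2493650*I*√215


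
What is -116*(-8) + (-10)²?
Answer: 1028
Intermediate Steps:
-116*(-8) + (-10)² = 928 + 100 = 1028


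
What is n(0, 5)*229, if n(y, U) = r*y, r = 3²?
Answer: 0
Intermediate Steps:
r = 9
n(y, U) = 9*y
n(0, 5)*229 = (9*0)*229 = 0*229 = 0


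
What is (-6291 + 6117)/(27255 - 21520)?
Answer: -174/5735 ≈ -0.030340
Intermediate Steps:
(-6291 + 6117)/(27255 - 21520) = -174/5735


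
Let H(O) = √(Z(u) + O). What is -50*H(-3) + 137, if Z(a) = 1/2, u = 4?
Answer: 137 - 25*I*√10 ≈ 137.0 - 79.057*I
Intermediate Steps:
Z(a) = ½
H(O) = √(½ + O)
-50*H(-3) + 137 = -25*√(2 + 4*(-3)) + 137 = -25*√(2 - 12) + 137 = -25*√(-10) + 137 = -25*I*√10 + 137 = 137 - 25*I*√10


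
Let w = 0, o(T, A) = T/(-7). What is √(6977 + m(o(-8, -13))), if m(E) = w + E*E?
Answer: 3*√37993/7 ≈ 83.536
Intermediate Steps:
o(T, A) = -T/7 (o(T, A) = T*(-⅐) = -T/7)
m(E) = E² (m(E) = 0 + E*E = 0 + E² = E²)
√(6977 + m(o(-8, -13))) = √(6977 + (-⅐*(-8))²) = √(6977 + (8/7)²) = √(6977 + 64/49) = √(341937/49) = 3*√37993/7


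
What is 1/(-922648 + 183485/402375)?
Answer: -80475/74250061103 ≈ -1.0838e-6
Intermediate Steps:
1/(-922648 + 183485/402375) = 1/(-922648 + 183485*(1/402375)) = 1/(-922648 + 36697/80475) = 1/(-74250061103/80475) = -80475/74250061103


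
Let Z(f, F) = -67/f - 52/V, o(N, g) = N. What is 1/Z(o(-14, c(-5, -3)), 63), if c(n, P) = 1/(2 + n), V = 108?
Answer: 378/1627 ≈ 0.23233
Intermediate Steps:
Z(f, F) = -13/27 - 67/f (Z(f, F) = -67/f - 52/108 = -67/f - 52*1/108 = -67/f - 13/27 = -13/27 - 67/f)
1/Z(o(-14, c(-5, -3)), 63) = 1/(-13/27 - 67/(-14)) = 1/(-13/27 - 67*(-1/14)) = 1/(-13/27 + 67/14) = 1/(1627/378) = 378/1627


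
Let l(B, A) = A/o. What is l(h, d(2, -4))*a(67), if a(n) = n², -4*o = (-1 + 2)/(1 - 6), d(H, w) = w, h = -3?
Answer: -359120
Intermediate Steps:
o = 1/20 (o = -(-1 + 2)/(4*(1 - 6)) = -1/(4*(-5)) = -(-1)/(4*5) = -¼*(-⅕) = 1/20 ≈ 0.050000)
l(B, A) = 20*A (l(B, A) = A/(1/20) = A*20 = 20*A)
l(h, d(2, -4))*a(67) = (20*(-4))*67² = -80*4489 = -359120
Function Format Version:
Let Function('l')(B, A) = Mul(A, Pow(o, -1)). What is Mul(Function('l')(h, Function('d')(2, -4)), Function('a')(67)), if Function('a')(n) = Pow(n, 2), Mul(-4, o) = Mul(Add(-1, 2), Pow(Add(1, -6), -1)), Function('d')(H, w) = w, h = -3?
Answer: -359120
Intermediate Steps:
o = Rational(1, 20) (o = Mul(Rational(-1, 4), Mul(Add(-1, 2), Pow(Add(1, -6), -1))) = Mul(Rational(-1, 4), Mul(1, Pow(-5, -1))) = Mul(Rational(-1, 4), Mul(1, Rational(-1, 5))) = Mul(Rational(-1, 4), Rational(-1, 5)) = Rational(1, 20) ≈ 0.050000)
Function('l')(B, A) = Mul(20, A) (Function('l')(B, A) = Mul(A, Pow(Rational(1, 20), -1)) = Mul(A, 20) = Mul(20, A))
Mul(Function('l')(h, Function('d')(2, -4)), Function('a')(67)) = Mul(Mul(20, -4), Pow(67, 2)) = Mul(-80, 4489) = -359120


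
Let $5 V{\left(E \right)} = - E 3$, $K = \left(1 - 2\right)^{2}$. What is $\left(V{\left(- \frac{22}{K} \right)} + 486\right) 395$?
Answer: $197184$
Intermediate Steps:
$K = 1$ ($K = \left(-1\right)^{2} = 1$)
$V{\left(E \right)} = - \frac{3 E}{5}$ ($V{\left(E \right)} = \frac{- E 3}{5} = \frac{\left(-3\right) E}{5} = - \frac{3 E}{5}$)
$\left(V{\left(- \frac{22}{K} \right)} + 486\right) 395 = \left(- \frac{3 \left(- \frac{22}{1}\right)}{5} + 486\right) 395 = \left(- \frac{3 \left(\left(-22\right) 1\right)}{5} + 486\right) 395 = \left(\left(- \frac{3}{5}\right) \left(-22\right) + 486\right) 395 = \left(\frac{66}{5} + 486\right) 395 = \frac{2496}{5} \cdot 395 = 197184$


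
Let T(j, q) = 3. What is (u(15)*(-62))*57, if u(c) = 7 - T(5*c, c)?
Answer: -14136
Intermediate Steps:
u(c) = 4 (u(c) = 7 - 1*3 = 7 - 3 = 4)
(u(15)*(-62))*57 = (4*(-62))*57 = -248*57 = -14136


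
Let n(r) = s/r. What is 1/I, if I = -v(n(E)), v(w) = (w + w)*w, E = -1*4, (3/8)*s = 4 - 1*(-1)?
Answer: -9/200 ≈ -0.045000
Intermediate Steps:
s = 40/3 (s = 8*(4 - 1*(-1))/3 = 8*(4 + 1)/3 = (8/3)*5 = 40/3 ≈ 13.333)
E = -4
n(r) = 40/(3*r)
v(w) = 2*w**2 (v(w) = (2*w)*w = 2*w**2)
I = -200/9 (I = -2*((40/3)/(-4))**2 = -2*((40/3)*(-1/4))**2 = -2*(-10/3)**2 = -2*100/9 = -1*200/9 = -200/9 ≈ -22.222)
1/I = 1/(-200/9) = -9/200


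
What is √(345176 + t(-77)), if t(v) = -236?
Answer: 2*√86235 ≈ 587.32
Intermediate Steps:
√(345176 + t(-77)) = √(345176 - 236) = √344940 = 2*√86235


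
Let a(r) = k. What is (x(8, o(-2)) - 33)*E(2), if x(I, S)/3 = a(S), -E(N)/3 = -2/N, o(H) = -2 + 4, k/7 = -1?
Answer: -162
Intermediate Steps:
k = -7 (k = 7*(-1) = -7)
o(H) = 2
a(r) = -7
E(N) = 6/N (E(N) = -(-6)/N = 6/N)
x(I, S) = -21 (x(I, S) = 3*(-7) = -21)
(x(8, o(-2)) - 33)*E(2) = (-21 - 33)*(6/2) = -324/2 = -54*3 = -162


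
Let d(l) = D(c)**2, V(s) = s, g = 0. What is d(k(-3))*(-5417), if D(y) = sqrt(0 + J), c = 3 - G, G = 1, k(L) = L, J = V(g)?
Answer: 0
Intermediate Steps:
J = 0
c = 2 (c = 3 - 1*1 = 3 - 1 = 2)
D(y) = 0 (D(y) = sqrt(0 + 0) = sqrt(0) = 0)
d(l) = 0 (d(l) = 0**2 = 0)
d(k(-3))*(-5417) = 0*(-5417) = 0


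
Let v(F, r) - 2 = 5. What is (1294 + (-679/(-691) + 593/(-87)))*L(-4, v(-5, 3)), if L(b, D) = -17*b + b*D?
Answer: 3097628320/60117 ≈ 51527.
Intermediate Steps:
v(F, r) = 7 (v(F, r) = 2 + 5 = 7)
L(b, D) = -17*b + D*b
(1294 + (-679/(-691) + 593/(-87)))*L(-4, v(-5, 3)) = (1294 + (-679/(-691) + 593/(-87)))*(-4*(-17 + 7)) = (1294 + (-679*(-1/691) + 593*(-1/87)))*(-4*(-10)) = (1294 + (679/691 - 593/87))*40 = (1294 - 350690/60117)*40 = (77440708/60117)*40 = 3097628320/60117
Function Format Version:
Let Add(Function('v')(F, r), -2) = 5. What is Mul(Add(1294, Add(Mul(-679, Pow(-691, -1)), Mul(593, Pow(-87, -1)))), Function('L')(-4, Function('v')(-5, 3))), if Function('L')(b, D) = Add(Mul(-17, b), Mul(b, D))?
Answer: Rational(3097628320, 60117) ≈ 51527.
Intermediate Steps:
Function('v')(F, r) = 7 (Function('v')(F, r) = Add(2, 5) = 7)
Function('L')(b, D) = Add(Mul(-17, b), Mul(D, b))
Mul(Add(1294, Add(Mul(-679, Pow(-691, -1)), Mul(593, Pow(-87, -1)))), Function('L')(-4, Function('v')(-5, 3))) = Mul(Add(1294, Add(Mul(-679, Pow(-691, -1)), Mul(593, Pow(-87, -1)))), Mul(-4, Add(-17, 7))) = Mul(Add(1294, Add(Mul(-679, Rational(-1, 691)), Mul(593, Rational(-1, 87)))), Mul(-4, -10)) = Mul(Add(1294, Add(Rational(679, 691), Rational(-593, 87))), 40) = Mul(Add(1294, Rational(-350690, 60117)), 40) = Mul(Rational(77440708, 60117), 40) = Rational(3097628320, 60117)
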